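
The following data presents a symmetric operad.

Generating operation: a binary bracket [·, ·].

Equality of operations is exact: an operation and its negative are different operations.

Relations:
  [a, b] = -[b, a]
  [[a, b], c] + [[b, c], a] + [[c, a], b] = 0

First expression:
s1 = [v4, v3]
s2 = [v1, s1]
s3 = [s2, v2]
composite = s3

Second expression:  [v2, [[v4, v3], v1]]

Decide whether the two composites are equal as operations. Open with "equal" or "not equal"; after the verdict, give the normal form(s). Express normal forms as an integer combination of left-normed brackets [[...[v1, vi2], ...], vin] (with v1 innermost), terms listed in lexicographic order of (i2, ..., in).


equal: each reduces to -[[[v1, v3], v4], v2] + [[[v1, v4], v3], v2]

In normal form, the first expression is -[[[v1, v3], v4], v2] + [[[v1, v4], v3], v2]
In normal form, the second expression is -[[[v1, v3], v4], v2] + [[[v1, v4], v3], v2]
One common form — equal.


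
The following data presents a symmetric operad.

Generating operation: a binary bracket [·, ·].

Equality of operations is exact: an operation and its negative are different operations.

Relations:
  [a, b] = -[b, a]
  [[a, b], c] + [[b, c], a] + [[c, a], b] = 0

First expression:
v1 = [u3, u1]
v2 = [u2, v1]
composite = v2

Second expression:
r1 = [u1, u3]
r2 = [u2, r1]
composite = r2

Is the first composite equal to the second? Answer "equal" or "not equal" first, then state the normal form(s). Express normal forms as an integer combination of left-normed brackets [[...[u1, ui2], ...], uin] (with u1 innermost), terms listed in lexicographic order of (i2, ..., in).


The first composite normalizes to [[u1, u3], u2]
The second composite normalizes to -[[u1, u3], u2]
No match — not equal.

not equal; the first gives [[u1, u3], u2] and the second -[[u1, u3], u2]


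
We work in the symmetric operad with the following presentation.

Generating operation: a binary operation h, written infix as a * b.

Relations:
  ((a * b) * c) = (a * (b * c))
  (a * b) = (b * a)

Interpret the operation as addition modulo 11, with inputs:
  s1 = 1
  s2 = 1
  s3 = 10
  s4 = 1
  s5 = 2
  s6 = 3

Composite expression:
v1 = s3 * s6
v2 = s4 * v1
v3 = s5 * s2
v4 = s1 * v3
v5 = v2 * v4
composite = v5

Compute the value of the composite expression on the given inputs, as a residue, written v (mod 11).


(s3 * s6) = 2
(s4 * (s3 * s6)) = 3
(s5 * s2) = 3
(s1 * (s5 * s2)) = 4
((s4 * (s3 * s6)) * (s1 * (s5 * s2))) = 7

7 (mod 11)


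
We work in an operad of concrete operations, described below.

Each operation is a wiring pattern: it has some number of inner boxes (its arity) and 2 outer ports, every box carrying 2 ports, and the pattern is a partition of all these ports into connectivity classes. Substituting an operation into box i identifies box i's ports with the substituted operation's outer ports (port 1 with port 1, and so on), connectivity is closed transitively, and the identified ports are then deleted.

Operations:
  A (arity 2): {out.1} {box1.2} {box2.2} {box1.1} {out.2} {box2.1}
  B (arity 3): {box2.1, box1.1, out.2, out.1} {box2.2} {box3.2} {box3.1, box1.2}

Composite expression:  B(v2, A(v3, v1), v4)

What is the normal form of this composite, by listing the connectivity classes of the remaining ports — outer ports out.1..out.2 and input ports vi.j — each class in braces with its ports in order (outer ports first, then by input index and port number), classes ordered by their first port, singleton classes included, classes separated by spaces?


Connectivity passes through glued B-boundaries; trace each wire chain.
A over (v3, v1) gives {out.1} {out.2} {v1.1} {v1.2} {v3.1} {v3.2}, out.j being that stage's outer ports
B over (v2, v3, v1, v4) gives {out.1, out.2, v2.1} {v1.1} {v1.2} {v2.2, v4.1} {v3.1} {v3.2} {v4.2}, out.j being that stage's outer ports

{out.1, out.2, v2.1} {v1.1} {v1.2} {v2.2, v4.1} {v3.1} {v3.2} {v4.2}


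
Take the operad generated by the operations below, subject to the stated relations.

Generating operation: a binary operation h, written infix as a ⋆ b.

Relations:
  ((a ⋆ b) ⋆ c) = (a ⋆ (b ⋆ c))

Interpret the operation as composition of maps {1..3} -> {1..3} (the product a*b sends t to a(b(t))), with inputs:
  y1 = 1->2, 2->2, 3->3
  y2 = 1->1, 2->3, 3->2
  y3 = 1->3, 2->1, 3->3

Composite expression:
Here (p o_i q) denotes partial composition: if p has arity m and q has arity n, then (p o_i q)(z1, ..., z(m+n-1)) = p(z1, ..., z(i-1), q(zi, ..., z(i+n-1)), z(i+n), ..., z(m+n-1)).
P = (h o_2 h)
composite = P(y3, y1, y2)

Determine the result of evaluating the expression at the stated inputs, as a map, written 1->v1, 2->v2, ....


1->1, 2->3, 3->1

(y1 ⋆ y2) = 1->2, 2->3, 3->2
(y3 ⋆ (y1 ⋆ y2)) = 1->1, 2->3, 3->1


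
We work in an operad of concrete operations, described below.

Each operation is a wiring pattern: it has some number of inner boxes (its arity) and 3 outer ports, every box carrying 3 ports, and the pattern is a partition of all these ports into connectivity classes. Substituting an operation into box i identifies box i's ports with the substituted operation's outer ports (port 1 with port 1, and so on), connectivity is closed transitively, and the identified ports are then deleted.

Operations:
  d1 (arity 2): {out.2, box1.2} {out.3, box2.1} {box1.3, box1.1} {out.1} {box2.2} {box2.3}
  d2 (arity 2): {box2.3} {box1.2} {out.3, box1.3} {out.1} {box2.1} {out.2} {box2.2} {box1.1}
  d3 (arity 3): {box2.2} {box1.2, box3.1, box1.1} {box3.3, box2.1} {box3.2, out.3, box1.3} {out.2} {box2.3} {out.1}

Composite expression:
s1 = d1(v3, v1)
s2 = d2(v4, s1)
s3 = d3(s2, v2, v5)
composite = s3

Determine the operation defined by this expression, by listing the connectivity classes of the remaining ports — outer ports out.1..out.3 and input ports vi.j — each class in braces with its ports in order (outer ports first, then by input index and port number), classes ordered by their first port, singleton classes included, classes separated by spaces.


{out.1} {out.2} {out.3, v4.3, v5.2} {v1.1} {v1.2} {v1.3} {v2.1, v5.3} {v2.2} {v2.3} {v3.1, v3.3} {v3.2} {v4.1} {v4.2} {v5.1}

Substituting into d3 glues patterns; closure does the rest.
through d1, on inputs (v3, v1): {out.1} {out.2, v3.2} {out.3, v1.1} {v1.2} {v1.3} {v3.1, v3.3} (out.j = stage outer ports)
through d2, on inputs (v4, v3, v1): {out.1} {out.2} {out.3, v4.3} {v1.1} {v1.2} {v1.3} {v3.1, v3.3} {v3.2} {v4.1} {v4.2} (out.j = stage outer ports)
through d3, on inputs (v4, v3, v1, v2, v5): {out.1} {out.2} {out.3, v4.3, v5.2} {v1.1} {v1.2} {v1.3} {v2.1, v5.3} {v2.2} {v2.3} {v3.1, v3.3} {v3.2} {v4.1} {v4.2} {v5.1} (out.j = stage outer ports)


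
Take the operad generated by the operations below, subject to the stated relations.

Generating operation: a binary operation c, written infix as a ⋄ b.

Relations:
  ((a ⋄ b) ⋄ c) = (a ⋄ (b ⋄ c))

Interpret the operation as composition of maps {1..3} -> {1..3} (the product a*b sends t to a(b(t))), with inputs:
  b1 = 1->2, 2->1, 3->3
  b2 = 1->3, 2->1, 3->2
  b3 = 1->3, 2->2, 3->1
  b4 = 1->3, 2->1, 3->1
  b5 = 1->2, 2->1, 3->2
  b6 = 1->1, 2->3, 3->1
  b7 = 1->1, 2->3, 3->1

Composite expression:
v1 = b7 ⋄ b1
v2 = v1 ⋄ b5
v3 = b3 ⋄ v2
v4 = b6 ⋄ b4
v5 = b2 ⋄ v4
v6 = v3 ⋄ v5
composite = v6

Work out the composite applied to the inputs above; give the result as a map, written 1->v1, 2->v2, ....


1->3, 2->3, 3->3


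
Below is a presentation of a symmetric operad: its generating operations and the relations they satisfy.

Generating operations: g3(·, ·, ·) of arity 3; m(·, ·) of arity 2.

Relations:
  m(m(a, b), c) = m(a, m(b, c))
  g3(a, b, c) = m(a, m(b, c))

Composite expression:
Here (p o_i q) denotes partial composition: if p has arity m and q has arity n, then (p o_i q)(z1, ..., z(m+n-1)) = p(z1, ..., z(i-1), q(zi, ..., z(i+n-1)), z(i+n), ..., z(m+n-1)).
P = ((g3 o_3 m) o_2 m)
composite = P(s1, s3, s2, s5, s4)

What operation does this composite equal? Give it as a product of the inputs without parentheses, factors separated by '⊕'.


s1 ⊕ s3 ⊕ s2 ⊕ s5 ⊕ s4

All parenthesizations of g3 agree; list the s-inputs left to right.
m(s3, s2) reduces to s3 ⊕ s2
m(s5, s4) reduces to s5 ⊕ s4
g3(s1, m(s3, s2), m(s5, s4)) reduces to s1 ⊕ s3 ⊕ s2 ⊕ s5 ⊕ s4


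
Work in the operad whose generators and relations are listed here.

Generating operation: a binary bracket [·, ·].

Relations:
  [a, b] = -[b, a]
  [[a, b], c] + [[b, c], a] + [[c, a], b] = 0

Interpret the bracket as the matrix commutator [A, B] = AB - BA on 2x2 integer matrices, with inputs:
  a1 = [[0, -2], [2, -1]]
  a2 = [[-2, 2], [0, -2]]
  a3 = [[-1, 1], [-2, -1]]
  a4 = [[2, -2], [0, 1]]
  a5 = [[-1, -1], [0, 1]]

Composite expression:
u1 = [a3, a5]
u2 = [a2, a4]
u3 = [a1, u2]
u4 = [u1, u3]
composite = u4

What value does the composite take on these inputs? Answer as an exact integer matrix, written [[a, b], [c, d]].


[[8, -8], [32, -8]]

[a3, a5] = [[-2, 2], [4, 2]]
[a2, a4] = [[0, -2], [0, 0]]
[a1, [a2, a4]] = [[4, -2], [0, -4]]
[[a3, a5], [a1, [a2, a4]]] = [[8, -8], [32, -8]]


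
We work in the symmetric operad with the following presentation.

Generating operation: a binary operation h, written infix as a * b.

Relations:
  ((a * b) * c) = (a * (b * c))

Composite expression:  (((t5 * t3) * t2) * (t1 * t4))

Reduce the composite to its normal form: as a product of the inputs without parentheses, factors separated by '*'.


t5 * t3 * t2 * t1 * t4

All parenthesizations of h agree; list the t-inputs left to right.
(t5 * t3) linearizes to t5 * t3
((t5 * t3) * t2) linearizes to t5 * t3 * t2
(t1 * t4) linearizes to t1 * t4
(((t5 * t3) * t2) * (t1 * t4)) linearizes to t5 * t3 * t2 * t1 * t4


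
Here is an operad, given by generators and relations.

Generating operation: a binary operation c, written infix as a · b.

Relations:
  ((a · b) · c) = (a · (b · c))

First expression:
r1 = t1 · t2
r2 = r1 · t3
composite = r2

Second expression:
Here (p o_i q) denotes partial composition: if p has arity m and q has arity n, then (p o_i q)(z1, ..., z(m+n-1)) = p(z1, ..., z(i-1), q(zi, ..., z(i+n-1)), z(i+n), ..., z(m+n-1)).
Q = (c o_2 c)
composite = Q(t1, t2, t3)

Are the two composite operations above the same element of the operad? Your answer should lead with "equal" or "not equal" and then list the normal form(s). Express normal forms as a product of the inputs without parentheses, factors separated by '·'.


equal; both compose to t1 · t2 · t3

The first expression reduces to t1 · t2 · t3
The second expression reduces to t1 · t2 · t3
The forms coincide; equal.


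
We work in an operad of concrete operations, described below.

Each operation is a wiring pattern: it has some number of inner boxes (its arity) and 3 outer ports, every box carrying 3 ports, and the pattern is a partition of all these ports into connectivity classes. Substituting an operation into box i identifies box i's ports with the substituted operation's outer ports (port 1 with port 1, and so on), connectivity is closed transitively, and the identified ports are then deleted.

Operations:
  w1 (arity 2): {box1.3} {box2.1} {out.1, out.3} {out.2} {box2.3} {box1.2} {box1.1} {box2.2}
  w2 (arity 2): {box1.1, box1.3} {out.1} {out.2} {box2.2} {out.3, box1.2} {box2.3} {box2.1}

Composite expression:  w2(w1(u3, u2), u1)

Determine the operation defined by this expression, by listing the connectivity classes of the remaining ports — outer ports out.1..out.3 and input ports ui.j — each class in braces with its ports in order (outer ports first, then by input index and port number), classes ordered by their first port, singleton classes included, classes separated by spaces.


Two ports join when wires chain via w2-identified ports.
the subtree at w1 composes to {out.1, out.3} {out.2} {u2.1} {u2.2} {u2.3} {u3.1} {u3.2} {u3.3} on (u3, u2); out.j = own outer ports
the subtree at w2 composes to {out.1} {out.2} {out.3} {u1.1} {u1.2} {u1.3} {u2.1} {u2.2} {u2.3} {u3.1} {u3.2} {u3.3} on (u3, u2, u1); out.j = own outer ports

{out.1} {out.2} {out.3} {u1.1} {u1.2} {u1.3} {u2.1} {u2.2} {u2.3} {u3.1} {u3.2} {u3.3}


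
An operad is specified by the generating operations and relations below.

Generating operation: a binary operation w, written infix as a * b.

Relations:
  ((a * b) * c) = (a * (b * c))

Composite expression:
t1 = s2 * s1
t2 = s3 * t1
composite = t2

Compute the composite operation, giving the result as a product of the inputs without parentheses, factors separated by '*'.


s3 * s2 * s1


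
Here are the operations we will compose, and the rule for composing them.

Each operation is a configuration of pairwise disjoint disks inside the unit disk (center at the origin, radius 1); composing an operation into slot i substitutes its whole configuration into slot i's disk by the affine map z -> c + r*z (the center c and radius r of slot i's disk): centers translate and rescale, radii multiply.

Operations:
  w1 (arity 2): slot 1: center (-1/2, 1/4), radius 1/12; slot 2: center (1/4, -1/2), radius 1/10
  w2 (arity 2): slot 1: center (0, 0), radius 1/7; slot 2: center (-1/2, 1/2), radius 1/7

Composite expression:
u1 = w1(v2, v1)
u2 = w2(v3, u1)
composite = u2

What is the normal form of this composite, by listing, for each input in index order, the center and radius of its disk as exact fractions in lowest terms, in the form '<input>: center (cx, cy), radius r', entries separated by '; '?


v1: center (-13/28, 3/7), radius 1/70; v2: center (-4/7, 15/28), radius 1/84; v3: center (0, 0), radius 1/7

Nesting under w2 composes maps z -> c + r*z down each v-path.
v3: after 1 affine step, its disk has center (0, 0), radius 1/7
v2: after 2 affine steps, its disk has center (-4/7, 15/28), radius 1/84
v1: after 2 affine steps, its disk has center (-13/28, 3/7), radius 1/70


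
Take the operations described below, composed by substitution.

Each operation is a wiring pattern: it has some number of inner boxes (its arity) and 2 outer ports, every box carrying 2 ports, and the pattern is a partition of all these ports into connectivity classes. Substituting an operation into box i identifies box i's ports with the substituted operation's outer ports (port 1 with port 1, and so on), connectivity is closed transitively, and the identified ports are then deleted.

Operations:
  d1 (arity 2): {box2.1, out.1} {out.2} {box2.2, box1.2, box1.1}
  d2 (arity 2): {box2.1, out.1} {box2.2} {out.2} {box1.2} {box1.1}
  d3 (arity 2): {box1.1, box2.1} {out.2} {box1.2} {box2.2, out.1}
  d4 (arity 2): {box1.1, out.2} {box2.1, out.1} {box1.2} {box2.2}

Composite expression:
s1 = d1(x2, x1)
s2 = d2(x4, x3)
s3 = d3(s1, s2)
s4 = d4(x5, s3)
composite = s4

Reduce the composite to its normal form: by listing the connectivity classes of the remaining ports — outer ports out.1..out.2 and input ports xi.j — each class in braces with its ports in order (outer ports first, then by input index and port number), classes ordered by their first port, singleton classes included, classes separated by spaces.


{out.1} {out.2, x5.1} {x1.1, x3.1} {x1.2, x2.1, x2.2} {x3.2} {x4.1} {x4.2} {x5.2}

Reachability decides: close wires over d4-identified ports.
the subtree at d1 composes to {out.1, x1.1} {out.2} {x1.2, x2.1, x2.2} on (x2, x1); out.j = own outer ports
the subtree at d2 composes to {out.1, x3.1} {out.2} {x3.2} {x4.1} {x4.2} on (x4, x3); out.j = own outer ports
the subtree at d3 composes to {out.1} {out.2} {x1.1, x3.1} {x1.2, x2.1, x2.2} {x3.2} {x4.1} {x4.2} on (x2, x1, x4, x3); out.j = own outer ports
the subtree at d4 composes to {out.1} {out.2, x5.1} {x1.1, x3.1} {x1.2, x2.1, x2.2} {x3.2} {x4.1} {x4.2} {x5.2} on (x5, x2, x1, x4, x3); out.j = own outer ports


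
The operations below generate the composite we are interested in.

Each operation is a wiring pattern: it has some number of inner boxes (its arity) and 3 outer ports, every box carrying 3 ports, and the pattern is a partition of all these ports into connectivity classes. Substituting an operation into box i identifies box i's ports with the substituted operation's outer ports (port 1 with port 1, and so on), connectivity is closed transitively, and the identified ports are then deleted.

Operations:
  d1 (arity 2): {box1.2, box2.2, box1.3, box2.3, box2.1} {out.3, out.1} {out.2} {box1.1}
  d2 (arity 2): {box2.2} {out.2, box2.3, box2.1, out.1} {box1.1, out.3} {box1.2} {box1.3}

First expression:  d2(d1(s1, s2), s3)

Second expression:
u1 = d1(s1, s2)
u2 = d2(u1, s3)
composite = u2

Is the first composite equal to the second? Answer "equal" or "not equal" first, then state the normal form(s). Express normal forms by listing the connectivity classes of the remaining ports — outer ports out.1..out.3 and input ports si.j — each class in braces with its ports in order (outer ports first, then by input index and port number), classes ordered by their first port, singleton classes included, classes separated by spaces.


In normal form, the first expression is {out.1, out.2, s3.1, s3.3} {out.3} {s1.1} {s1.2, s1.3, s2.1, s2.2, s2.3} {s3.2}
In normal form, the second expression is {out.1, out.2, s3.1, s3.3} {out.3} {s1.1} {s1.2, s1.3, s2.1, s2.2, s2.3} {s3.2}
One common form — equal.

equal: each reduces to {out.1, out.2, s3.1, s3.3} {out.3} {s1.1} {s1.2, s1.3, s2.1, s2.2, s2.3} {s3.2}


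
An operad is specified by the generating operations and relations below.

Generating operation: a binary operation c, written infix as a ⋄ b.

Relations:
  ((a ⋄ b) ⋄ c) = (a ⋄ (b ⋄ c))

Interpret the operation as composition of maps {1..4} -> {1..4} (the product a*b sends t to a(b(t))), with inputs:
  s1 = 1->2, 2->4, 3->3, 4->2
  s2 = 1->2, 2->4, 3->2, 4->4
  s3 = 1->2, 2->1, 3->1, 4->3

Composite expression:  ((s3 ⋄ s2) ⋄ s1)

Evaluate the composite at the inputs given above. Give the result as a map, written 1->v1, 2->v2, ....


(s3 ⋄ s2) = 1->1, 2->3, 3->1, 4->3
((s3 ⋄ s2) ⋄ s1) = 1->3, 2->3, 3->1, 4->3

1->3, 2->3, 3->1, 4->3


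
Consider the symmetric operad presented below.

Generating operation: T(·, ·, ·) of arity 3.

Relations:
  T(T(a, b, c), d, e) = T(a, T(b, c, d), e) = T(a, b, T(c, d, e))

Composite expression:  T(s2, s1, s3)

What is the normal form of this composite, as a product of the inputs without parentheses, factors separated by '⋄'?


s2 ⋄ s1 ⋄ s3

Associativity of T dissolves the nesting; only the s-input order survives.
T(s2, s1, s3) spells out as s2 ⋄ s1 ⋄ s3


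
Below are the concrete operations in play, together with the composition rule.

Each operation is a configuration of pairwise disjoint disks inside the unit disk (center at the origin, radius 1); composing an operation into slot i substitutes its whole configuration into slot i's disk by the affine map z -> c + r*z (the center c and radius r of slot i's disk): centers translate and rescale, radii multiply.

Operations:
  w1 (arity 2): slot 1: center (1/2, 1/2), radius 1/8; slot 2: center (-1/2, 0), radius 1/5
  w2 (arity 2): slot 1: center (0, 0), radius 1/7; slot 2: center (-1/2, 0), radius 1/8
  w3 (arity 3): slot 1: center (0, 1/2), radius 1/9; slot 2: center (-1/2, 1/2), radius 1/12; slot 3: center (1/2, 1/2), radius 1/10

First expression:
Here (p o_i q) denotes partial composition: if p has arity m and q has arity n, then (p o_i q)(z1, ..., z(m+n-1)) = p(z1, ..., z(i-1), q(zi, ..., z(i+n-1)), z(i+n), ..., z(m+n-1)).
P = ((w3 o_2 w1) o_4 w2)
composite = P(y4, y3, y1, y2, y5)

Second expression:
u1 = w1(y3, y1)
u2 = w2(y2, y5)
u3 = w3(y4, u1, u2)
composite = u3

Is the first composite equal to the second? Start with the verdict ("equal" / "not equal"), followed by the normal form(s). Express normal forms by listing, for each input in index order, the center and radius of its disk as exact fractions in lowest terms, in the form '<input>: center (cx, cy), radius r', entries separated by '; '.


equal: each reduces to y1: center (-13/24, 1/2), radius 1/60; y2: center (1/2, 1/2), radius 1/70; y3: center (-11/24, 13/24), radius 1/96; y4: center (0, 1/2), radius 1/9; y5: center (9/20, 1/2), radius 1/80


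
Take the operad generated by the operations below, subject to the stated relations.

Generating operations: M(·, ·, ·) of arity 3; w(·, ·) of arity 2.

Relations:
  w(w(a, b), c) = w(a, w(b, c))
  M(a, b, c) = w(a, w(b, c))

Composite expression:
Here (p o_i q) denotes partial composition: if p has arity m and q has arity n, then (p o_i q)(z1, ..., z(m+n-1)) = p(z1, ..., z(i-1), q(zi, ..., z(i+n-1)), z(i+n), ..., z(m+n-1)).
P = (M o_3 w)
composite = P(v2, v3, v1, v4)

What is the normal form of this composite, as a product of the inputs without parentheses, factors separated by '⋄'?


v2 ⋄ v3 ⋄ v1 ⋄ v4

Under associativity of M, the answer is the v's in reading order.
w(v1, v4) spells out as v1 ⋄ v4
M(v2, v3, w(v1, v4)) spells out as v2 ⋄ v3 ⋄ v1 ⋄ v4


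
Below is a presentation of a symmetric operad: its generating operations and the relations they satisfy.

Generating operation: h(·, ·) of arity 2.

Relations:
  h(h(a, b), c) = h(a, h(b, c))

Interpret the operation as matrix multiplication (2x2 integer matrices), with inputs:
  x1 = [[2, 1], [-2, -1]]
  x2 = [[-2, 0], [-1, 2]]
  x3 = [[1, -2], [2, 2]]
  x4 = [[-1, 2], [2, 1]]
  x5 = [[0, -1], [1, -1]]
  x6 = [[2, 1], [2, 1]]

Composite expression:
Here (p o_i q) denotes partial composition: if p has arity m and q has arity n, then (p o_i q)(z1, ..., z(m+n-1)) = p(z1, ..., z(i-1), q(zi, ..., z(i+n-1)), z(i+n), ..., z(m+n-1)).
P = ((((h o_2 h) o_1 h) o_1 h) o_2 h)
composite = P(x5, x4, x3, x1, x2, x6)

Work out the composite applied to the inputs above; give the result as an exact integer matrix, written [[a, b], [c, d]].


h(x4, x3) = [[3, 6], [4, -2]]
h(x5, h(x4, x3)) = [[-4, 2], [-1, 8]]
h(h(x5, h(x4, x3)), x1) = [[-12, -6], [-18, -9]]
h(x2, x6) = [[-4, -2], [2, 1]]
h(h(h(x5, h(x4, x3)), x1), h(x2, x6)) = [[36, 18], [54, 27]]

[[36, 18], [54, 27]]


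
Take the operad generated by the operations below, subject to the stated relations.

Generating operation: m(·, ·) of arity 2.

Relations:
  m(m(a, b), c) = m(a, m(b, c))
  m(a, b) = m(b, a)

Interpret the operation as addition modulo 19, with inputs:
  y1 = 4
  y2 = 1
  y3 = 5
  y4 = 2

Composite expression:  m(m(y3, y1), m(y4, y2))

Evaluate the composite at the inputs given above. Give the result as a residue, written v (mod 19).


12 (mod 19)

m(y3, y1) = 9
m(y4, y2) = 3
m(m(y3, y1), m(y4, y2)) = 12


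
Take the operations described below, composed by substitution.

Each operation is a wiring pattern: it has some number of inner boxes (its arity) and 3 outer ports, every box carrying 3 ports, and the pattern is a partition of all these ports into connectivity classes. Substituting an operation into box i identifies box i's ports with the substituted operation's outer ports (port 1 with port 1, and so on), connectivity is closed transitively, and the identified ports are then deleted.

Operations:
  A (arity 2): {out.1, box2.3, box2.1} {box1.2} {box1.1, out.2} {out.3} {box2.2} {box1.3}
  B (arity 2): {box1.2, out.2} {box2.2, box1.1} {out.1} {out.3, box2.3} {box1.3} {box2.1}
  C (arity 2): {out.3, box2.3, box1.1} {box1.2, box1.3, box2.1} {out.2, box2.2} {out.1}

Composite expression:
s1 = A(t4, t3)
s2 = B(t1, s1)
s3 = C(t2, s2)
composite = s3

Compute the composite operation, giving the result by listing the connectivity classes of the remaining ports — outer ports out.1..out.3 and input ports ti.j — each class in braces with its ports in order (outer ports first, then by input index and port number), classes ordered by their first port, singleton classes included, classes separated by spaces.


{out.1} {out.2, t1.2} {out.3, t2.1} {t1.1, t4.1} {t1.3} {t2.2, t2.3} {t3.1, t3.3} {t3.2} {t4.2} {t4.3}

After gluing at C, chains via deleted ports link the t-ports.
composing A on (t4, t3), with out.j its own outer ports: {out.1, t3.1, t3.3} {out.2, t4.1} {out.3} {t3.2} {t4.2} {t4.3}
composing B on (t1, t4, t3), with out.j its own outer ports: {out.1} {out.2, t1.2} {out.3} {t1.1, t4.1} {t1.3} {t3.1, t3.3} {t3.2} {t4.2} {t4.3}
composing C on (t2, t1, t4, t3), with out.j its own outer ports: {out.1} {out.2, t1.2} {out.3, t2.1} {t1.1, t4.1} {t1.3} {t2.2, t2.3} {t3.1, t3.3} {t3.2} {t4.2} {t4.3}


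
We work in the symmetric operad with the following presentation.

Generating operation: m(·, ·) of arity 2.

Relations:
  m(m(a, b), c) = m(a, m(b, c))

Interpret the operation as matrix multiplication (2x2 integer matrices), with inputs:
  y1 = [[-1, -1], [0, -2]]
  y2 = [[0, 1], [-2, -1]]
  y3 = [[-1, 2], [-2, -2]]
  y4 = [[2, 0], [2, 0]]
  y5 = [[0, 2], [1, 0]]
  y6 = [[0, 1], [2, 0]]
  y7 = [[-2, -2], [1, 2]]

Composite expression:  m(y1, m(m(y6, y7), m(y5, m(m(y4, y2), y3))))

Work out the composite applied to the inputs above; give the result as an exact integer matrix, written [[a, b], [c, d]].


m(y6, y7) = [[1, 2], [-4, -4]]
m(y4, y2) = [[0, 2], [0, 2]]
m(m(y4, y2), y3) = [[-4, -4], [-4, -4]]
m(y5, m(m(y4, y2), y3)) = [[-8, -8], [-4, -4]]
m(m(y6, y7), m(y5, m(m(y4, y2), y3))) = [[-16, -16], [48, 48]]
m(y1, m(m(y6, y7), m(y5, m(m(y4, y2), y3)))) = [[-32, -32], [-96, -96]]

[[-32, -32], [-96, -96]]


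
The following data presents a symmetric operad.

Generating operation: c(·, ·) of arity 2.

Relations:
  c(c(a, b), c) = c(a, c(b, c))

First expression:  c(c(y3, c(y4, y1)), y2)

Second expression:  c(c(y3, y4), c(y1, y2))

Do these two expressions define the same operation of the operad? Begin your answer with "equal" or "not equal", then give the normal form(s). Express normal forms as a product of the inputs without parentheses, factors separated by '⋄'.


equal — both sides give y3 ⋄ y4 ⋄ y1 ⋄ y2

Reducing the first expression gives y3 ⋄ y4 ⋄ y1 ⋄ y2
Reducing the second expression gives y3 ⋄ y4 ⋄ y1 ⋄ y2
The normal forms match — equal.


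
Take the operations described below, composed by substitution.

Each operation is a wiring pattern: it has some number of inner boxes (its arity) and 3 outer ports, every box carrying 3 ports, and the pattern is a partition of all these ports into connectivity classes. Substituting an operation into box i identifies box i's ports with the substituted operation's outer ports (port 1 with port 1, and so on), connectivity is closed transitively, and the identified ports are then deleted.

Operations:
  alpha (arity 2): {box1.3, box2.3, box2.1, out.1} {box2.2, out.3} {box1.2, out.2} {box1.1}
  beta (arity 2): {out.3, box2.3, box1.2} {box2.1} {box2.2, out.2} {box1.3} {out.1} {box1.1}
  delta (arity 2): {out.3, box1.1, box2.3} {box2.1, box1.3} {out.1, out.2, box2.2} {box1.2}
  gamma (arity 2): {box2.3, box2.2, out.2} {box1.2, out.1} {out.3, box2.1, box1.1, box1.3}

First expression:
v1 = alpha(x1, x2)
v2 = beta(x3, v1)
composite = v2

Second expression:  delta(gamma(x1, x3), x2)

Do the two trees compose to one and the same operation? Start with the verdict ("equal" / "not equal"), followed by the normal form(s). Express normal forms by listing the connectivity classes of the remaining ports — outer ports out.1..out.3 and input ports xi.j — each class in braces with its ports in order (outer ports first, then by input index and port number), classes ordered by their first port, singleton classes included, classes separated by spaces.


not equal: they reduce to {out.1} {out.2, x1.2} {out.3, x2.2, x3.2} {x1.1} {x1.3, x2.1, x2.3} {x3.1} {x3.3} and {out.1, out.2, x2.2} {out.3, x1.2, x2.3} {x1.1, x1.3, x2.1, x3.1} {x3.2, x3.3}


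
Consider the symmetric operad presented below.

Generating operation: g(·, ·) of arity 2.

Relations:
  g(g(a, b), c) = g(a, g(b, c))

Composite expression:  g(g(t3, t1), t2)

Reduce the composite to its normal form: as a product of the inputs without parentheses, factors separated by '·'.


t3 · t1 · t2

All parenthesizations of g agree; list the t-inputs left to right.
g(t3, t1) linearizes to t3 · t1
g(g(t3, t1), t2) linearizes to t3 · t1 · t2


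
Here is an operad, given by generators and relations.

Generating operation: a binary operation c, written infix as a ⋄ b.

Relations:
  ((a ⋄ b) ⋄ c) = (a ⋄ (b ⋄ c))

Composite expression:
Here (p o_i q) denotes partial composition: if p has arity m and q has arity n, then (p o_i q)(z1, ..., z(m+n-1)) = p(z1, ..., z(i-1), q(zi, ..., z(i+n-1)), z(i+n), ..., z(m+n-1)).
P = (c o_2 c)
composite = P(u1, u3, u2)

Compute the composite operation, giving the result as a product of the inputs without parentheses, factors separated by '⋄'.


Key point: c is associative — brackets drop, the u-order remains.
(u3 ⋄ u2) reduces to u3 ⋄ u2
(u1 ⋄ (u3 ⋄ u2)) reduces to u1 ⋄ u3 ⋄ u2

u1 ⋄ u3 ⋄ u2


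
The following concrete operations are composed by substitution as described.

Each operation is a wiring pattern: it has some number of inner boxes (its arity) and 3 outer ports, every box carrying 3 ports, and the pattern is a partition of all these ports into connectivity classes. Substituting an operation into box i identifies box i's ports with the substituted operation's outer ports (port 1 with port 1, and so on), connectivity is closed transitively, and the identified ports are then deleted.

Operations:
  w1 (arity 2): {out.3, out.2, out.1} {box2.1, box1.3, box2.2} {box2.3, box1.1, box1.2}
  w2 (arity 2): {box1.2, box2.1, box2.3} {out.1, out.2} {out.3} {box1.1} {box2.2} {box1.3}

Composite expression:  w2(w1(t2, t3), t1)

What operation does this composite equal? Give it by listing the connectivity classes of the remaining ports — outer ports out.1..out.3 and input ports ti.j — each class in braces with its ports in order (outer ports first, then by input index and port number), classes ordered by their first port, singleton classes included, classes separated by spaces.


Two ports join when wires chain via w2-identified ports.
through w1, on inputs (t2, t3): {out.1, out.2, out.3} {t2.1, t2.2, t3.3} {t2.3, t3.1, t3.2} (out.j = stage outer ports)
through w2, on inputs (t2, t3, t1): {out.1, out.2} {out.3} {t1.1, t1.3} {t1.2} {t2.1, t2.2, t3.3} {t2.3, t3.1, t3.2} (out.j = stage outer ports)

{out.1, out.2} {out.3} {t1.1, t1.3} {t1.2} {t2.1, t2.2, t3.3} {t2.3, t3.1, t3.2}


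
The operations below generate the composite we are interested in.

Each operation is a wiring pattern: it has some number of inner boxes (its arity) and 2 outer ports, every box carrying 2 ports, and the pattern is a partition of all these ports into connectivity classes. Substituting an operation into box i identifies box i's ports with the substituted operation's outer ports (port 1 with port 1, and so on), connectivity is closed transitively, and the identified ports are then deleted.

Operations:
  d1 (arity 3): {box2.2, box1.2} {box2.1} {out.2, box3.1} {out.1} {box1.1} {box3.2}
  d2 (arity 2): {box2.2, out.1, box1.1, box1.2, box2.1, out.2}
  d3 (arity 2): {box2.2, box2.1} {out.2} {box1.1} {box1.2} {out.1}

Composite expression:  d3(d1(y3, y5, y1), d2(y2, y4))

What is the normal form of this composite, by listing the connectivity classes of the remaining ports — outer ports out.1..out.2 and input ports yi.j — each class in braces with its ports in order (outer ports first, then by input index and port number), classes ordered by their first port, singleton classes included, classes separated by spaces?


{out.1} {out.2} {y1.1} {y1.2} {y2.1, y2.2, y4.1, y4.2} {y3.1} {y3.2, y5.2} {y5.1}

Reachability decides: close wires over d3-identified ports.
through d1, on inputs (y3, y5, y1): {out.1} {out.2, y1.1} {y1.2} {y3.1} {y3.2, y5.2} {y5.1} (out.j = stage outer ports)
through d2, on inputs (y2, y4): {out.1, out.2, y2.1, y2.2, y4.1, y4.2} (out.j = stage outer ports)
through d3, on inputs (y3, y5, y1, y2, y4): {out.1} {out.2} {y1.1} {y1.2} {y2.1, y2.2, y4.1, y4.2} {y3.1} {y3.2, y5.2} {y5.1} (out.j = stage outer ports)


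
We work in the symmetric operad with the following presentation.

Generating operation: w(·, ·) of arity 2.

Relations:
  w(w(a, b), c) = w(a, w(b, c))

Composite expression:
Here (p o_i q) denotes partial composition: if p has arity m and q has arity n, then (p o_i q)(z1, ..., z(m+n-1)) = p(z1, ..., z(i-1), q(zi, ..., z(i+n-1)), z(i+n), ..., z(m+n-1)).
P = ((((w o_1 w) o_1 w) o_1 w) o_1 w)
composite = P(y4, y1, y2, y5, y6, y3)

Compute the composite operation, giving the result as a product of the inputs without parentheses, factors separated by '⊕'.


y4 ⊕ y1 ⊕ y2 ⊕ y5 ⊕ y6 ⊕ y3

Associativity of w dissolves the nesting; only the y-input order survives.
w(y4, y1) reduces to y4 ⊕ y1
w(w(y4, y1), y2) reduces to y4 ⊕ y1 ⊕ y2
w(w(w(y4, y1), y2), y5) reduces to y4 ⊕ y1 ⊕ y2 ⊕ y5
w(w(w(w(y4, y1), y2), y5), y6) reduces to y4 ⊕ y1 ⊕ y2 ⊕ y5 ⊕ y6
w(w(w(w(w(y4, y1), y2), y5), y6), y3) reduces to y4 ⊕ y1 ⊕ y2 ⊕ y5 ⊕ y6 ⊕ y3


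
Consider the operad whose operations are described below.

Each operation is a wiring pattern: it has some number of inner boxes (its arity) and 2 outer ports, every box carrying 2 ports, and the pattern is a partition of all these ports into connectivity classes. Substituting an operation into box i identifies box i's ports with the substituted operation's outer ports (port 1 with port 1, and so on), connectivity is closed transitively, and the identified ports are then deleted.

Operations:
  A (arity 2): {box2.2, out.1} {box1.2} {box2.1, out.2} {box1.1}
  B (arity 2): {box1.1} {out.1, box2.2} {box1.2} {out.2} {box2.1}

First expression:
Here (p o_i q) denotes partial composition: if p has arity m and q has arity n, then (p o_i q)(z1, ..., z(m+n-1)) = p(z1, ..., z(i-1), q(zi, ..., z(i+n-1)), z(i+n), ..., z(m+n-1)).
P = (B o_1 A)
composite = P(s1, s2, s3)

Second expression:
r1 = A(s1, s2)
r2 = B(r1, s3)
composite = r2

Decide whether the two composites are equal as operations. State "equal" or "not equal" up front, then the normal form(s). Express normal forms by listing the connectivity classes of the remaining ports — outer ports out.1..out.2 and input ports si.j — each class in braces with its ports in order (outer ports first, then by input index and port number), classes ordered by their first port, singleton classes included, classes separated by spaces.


equal; both compose to {out.1, s3.2} {out.2} {s1.1} {s1.2} {s2.1} {s2.2} {s3.1}

In normal form, the first expression is {out.1, s3.2} {out.2} {s1.1} {s1.2} {s2.1} {s2.2} {s3.1}
In normal form, the second expression is {out.1, s3.2} {out.2} {s1.1} {s1.2} {s2.1} {s2.2} {s3.1}
Same normal form: equal.


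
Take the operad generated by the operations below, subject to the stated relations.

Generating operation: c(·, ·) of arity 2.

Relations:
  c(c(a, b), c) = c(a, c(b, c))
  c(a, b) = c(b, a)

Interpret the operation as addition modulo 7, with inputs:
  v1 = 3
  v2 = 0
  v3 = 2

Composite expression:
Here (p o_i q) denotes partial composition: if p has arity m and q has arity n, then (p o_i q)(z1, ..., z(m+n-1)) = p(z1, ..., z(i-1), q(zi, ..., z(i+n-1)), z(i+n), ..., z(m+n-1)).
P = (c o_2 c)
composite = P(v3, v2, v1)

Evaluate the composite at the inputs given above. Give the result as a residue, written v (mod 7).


5 (mod 7)

c(v2, v1) = 3
c(v3, c(v2, v1)) = 5


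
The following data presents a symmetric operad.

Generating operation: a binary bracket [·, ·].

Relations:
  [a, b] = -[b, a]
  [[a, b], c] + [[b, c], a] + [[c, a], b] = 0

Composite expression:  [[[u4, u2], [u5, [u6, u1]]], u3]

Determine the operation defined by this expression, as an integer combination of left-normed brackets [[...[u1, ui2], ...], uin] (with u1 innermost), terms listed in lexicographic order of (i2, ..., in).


[[[[[u1, u6], u5], u2], u4], u3] - [[[[[u1, u6], u5], u4], u2], u3]


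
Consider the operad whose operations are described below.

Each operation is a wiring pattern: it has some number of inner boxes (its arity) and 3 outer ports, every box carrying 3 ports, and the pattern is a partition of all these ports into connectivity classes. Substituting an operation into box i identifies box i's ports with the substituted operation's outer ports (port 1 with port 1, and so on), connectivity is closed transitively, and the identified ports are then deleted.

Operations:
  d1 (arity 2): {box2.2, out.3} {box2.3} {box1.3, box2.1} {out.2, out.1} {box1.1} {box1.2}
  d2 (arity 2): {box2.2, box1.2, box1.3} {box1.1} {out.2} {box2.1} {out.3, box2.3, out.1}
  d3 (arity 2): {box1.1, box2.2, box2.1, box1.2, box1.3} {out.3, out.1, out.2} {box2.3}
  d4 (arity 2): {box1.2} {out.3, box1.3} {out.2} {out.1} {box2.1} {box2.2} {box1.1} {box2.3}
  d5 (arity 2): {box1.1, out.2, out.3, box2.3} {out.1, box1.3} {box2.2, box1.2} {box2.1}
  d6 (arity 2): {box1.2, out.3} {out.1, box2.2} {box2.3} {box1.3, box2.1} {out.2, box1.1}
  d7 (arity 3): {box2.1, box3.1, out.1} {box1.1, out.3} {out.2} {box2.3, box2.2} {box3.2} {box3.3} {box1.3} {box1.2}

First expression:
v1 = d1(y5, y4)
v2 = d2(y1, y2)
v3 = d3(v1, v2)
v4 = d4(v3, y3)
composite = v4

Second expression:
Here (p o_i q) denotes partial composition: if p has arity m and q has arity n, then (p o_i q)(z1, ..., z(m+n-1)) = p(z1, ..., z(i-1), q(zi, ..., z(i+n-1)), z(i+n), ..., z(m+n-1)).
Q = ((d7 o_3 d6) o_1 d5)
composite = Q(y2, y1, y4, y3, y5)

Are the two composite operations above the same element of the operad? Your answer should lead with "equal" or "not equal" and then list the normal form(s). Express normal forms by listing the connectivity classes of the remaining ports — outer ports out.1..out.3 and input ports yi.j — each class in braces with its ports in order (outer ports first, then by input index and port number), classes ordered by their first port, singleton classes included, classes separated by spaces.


The first expression, normalized: {out.1} {out.2} {out.3} {y1.1} {y1.2, y1.3, y2.2} {y2.1} {y2.3, y4.2} {y3.1} {y3.2} {y3.3} {y4.1, y5.3} {y4.3} {y5.1} {y5.2}
The second expression, normalized: {out.1, y4.1, y5.2} {out.2} {out.3, y2.3} {y1.1} {y1.2, y2.2} {y1.3, y2.1} {y3.1} {y3.2} {y3.3, y5.1} {y4.2, y4.3} {y5.3}
The forms do not match — not equal.

not equal — first {out.1} {out.2} {out.3} {y1.1} {y1.2, y1.3, y2.2} {y2.1} {y2.3, y4.2} {y3.1} {y3.2} {y3.3} {y4.1, y5.3} {y4.3} {y5.1} {y5.2}, second {out.1, y4.1, y5.2} {out.2} {out.3, y2.3} {y1.1} {y1.2, y2.2} {y1.3, y2.1} {y3.1} {y3.2} {y3.3, y5.1} {y4.2, y4.3} {y5.3}


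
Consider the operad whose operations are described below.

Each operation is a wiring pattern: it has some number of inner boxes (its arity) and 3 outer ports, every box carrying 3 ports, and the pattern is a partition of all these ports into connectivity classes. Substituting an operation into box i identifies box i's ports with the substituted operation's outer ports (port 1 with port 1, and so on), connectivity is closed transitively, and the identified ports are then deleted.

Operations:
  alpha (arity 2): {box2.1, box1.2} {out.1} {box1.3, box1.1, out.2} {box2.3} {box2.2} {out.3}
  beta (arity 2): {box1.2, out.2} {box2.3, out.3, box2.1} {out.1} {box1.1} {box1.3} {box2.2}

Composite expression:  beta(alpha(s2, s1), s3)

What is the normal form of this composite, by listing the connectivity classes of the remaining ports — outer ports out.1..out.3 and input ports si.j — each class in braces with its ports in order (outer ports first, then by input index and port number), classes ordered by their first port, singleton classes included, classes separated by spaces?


{out.1} {out.2, s2.1, s2.3} {out.3, s3.1, s3.3} {s1.1, s2.2} {s1.2} {s1.3} {s3.2}


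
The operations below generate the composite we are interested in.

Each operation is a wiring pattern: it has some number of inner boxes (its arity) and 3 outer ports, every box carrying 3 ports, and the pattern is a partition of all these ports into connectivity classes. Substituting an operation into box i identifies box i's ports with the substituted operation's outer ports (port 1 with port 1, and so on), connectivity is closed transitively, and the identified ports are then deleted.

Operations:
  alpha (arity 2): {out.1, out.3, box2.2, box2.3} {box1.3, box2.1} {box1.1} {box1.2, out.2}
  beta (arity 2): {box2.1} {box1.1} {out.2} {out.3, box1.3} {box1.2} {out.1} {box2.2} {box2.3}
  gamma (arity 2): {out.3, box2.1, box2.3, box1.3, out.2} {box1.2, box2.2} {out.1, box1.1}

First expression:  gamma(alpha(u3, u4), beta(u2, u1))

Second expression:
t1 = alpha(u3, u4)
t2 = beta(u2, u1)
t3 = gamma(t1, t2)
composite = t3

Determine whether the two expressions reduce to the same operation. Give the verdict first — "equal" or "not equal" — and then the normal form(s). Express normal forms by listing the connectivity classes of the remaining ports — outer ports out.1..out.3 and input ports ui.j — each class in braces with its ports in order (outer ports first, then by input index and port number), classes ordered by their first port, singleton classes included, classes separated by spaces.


equal: each reduces to {out.1, out.2, out.3, u2.3, u4.2, u4.3} {u1.1} {u1.2} {u1.3} {u2.1} {u2.2} {u3.1} {u3.2} {u3.3, u4.1}

The first expression reduces to {out.1, out.2, out.3, u2.3, u4.2, u4.3} {u1.1} {u1.2} {u1.3} {u2.1} {u2.2} {u3.1} {u3.2} {u3.3, u4.1}
The second expression reduces to {out.1, out.2, out.3, u2.3, u4.2, u4.3} {u1.1} {u1.2} {u1.3} {u2.1} {u2.2} {u3.1} {u3.2} {u3.3, u4.1}
One common form — equal.
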